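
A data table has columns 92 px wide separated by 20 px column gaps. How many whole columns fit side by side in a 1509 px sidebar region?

13 columns

k columns need k·92 + (k−1)·20 = k·112 − 20.
k·112 − 20 ≤ 1509 → k ≤ 1529 / 112 ≈ 13.65, so k = 13.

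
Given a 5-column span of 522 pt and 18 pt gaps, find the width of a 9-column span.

954 pt

5 columns + 4 gaps: 5c + 4·18 = 522.
5c = 522 − 72 = 450, so c = 90 pt.
9-column span = 9·90 + 8·18 = 954 pt.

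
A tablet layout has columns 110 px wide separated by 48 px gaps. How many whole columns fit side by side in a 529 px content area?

3 columns

k columns need k·110 + (k−1)·48 = k·158 − 48.
k·158 − 48 ≤ 529 → k ≤ 577 / 158 ≈ 3.65, so k = 3.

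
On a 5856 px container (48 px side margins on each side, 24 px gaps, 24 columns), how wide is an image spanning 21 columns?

Subtract both margins: 5856 − 2·48 = 5760 px.
24 columns + 23 gaps: 24c + 23·24 = 5760.
24c = 5760 − 552 = 5208, so c = 217 px.
21-column span = 21·217 + 20·24 = 5037 px.

5037 px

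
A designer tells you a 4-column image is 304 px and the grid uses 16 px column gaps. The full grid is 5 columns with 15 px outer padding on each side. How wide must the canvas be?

Subtracting 3 column gaps of 16 leaves 256 for 4 columns, so c = 64 px.
Total width: 2·15 + 5·64 + 4·16 = 414 px.

414 px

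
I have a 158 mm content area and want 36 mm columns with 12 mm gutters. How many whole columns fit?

3 columns: 3·36 + 2·12 = 132 mm ≤ 158.
4 columns: 180 mm > 158. So 3.

3 columns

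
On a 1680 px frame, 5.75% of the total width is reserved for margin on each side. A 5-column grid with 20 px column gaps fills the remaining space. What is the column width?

281.36 px

1680 × (1 − 2·5.75%) = 1680 × 88.5% = 1486.8 px for the columns.
5 columns + 4 column gaps: 5c + 4·20 = 1486.8.
5c = 1486.8 − 80 = 1406.8, so c = 281.36 px.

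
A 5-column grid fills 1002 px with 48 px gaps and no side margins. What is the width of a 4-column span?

1002 − 4·48 = 810; ÷5 gives c = 162 px.
Span of 4: 4·162 + 3·48 = 648 + 144 = 792 px.

792 px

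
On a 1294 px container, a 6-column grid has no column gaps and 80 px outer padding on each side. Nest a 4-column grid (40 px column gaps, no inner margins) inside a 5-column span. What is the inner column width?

Inside the margins: 1294 − 160 = 1134 px.
6c = 1134 → c = 189 px.
5-column span = 5·189 = 945 px.
Subtracting 3 column gaps of 40 leaves 825 for 4 columns, so d = 206.25 px.

206.25 px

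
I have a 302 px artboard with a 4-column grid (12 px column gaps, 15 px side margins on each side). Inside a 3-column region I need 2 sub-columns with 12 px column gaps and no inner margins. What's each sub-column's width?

Inside the margins: 302 − 30 = 272 px.
272 − 3·12 = 236; ÷4 gives c = 59 px.
Span of 3: 3·59 + 2·12 = 177 + 24 = 201 px.
2 columns + 1 column gap: 2d + 1·12 = 201.
2d = 201 − 12 = 189, so d = 94.5 px.

94.5 px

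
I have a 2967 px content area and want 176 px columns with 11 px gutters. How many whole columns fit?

15 columns

Each extra column adds 176 + 11 = 187 px.
(2967 + 11) / 187 = 15.93, so 15 columns fit.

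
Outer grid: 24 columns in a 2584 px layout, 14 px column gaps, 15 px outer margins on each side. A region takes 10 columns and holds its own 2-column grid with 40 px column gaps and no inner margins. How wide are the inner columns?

Take off 30 px of margins, leaving 2554 px.
24 columns + 23 column gaps: 24c + 23·14 = 2554.
24c = 2554 − 322 = 2232, so c = 93 px.
Span of 10: 10·93 + 9·14 = 930 + 126 = 1056 px.
2 columns + 1 column gap: 2d + 1·40 = 1056.
2d = 1056 − 40 = 1016, so d = 508 px.

508 px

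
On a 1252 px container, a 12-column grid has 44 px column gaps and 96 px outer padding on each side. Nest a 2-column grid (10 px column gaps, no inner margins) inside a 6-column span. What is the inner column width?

Subtract both margins: 1252 − 2·96 = 1060 px.
12c + 11·44 = 1060 → 12c = 576 → c = 48 px.
6 columns plus 5 column gaps: 288 + 220 = 508 px.
2 columns + 1 column gap: 2d + 1·10 = 508.
2d = 508 − 10 = 498, so d = 249 px.

249 px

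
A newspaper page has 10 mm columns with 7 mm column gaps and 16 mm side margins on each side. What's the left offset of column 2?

33 mm

Before column 2: the margin + 1 column + 1 column gap.
Offset = 16 + 1·(10 + 7) = 16 + 17 = 33 mm.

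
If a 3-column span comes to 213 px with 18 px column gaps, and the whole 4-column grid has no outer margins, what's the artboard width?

213 − 2·18 = 177; ÷3 gives c = 59 px.
Artboard = 4·59 + 3·18 = 236 + 54 = 290 px.

290 px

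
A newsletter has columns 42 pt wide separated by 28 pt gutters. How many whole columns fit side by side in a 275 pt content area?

k columns need k·42 + (k−1)·28 = k·70 − 28.
k·70 − 28 ≤ 275 → k ≤ 303 / 70 ≈ 4.33, so k = 4.

4 columns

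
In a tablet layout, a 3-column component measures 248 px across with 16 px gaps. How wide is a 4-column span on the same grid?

336 px

248 − 2·16 = 216; ÷3 gives c = 72 px.
Span of 4: 4·72 + 3·16 = 288 + 48 = 336 px.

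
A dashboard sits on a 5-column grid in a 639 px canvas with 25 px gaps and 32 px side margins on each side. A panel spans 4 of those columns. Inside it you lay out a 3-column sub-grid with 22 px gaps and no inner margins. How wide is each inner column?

Subtract both margins: 639 − 2·32 = 575 px.
Subtracting 4 gaps of 25 leaves 475 for 5 columns, so c = 95 px.
4 columns plus 3 gaps: 380 + 75 = 455 px.
455 − 2·22 = 411; ÷3 gives d = 137 px.

137 px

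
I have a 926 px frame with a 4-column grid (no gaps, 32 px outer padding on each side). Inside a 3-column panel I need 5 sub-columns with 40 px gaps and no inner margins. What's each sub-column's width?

97.3 px

Outer content = 926 − 2·32 = 862 px.
With no gaps, each column is 862/4 = 215.5 px.
3-column span = 3·215.5 = 646.5 px.
5 columns + 4 gaps: 5d + 4·40 = 646.5.
5d = 646.5 − 160 = 486.5, so d = 97.3 px.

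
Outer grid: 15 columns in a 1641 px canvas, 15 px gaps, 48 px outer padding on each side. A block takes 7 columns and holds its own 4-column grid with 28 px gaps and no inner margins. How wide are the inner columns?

157.25 px

Inside the margins: 1641 − 96 = 1545 px.
Subtracting 14 gaps of 15 leaves 1335 for 15 columns, so c = 89 px.
Span of 7: 7·89 + 6·15 = 623 + 90 = 713 px.
Subtracting 3 gaps of 28 leaves 629 for 4 columns, so d = 157.25 px.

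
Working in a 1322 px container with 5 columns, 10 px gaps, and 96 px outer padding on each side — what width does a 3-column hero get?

674 px

Inside the margins: 1322 − 192 = 1130 px.
5c + 4·10 = 1130 → 5c = 1090 → c = 218 px.
3 columns plus 2 gaps: 654 + 20 = 674 px.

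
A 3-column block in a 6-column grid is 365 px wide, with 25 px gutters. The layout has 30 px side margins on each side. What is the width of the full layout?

3c + 2·25 = 365 → 3c = 315 → c = 105 px.
Total width: 2·30 + 6·105 + 5·25 = 815 px.

815 px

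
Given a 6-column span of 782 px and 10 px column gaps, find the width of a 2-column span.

6 columns + 5 column gaps: 6c + 5·10 = 782.
6c = 782 − 50 = 732, so c = 122 px.
Span of 2: 2·122 + 1·10 = 244 + 10 = 254 px.

254 px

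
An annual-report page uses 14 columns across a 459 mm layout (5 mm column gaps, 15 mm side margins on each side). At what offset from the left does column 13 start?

387 mm

Subtract both margins: 459 − 2·15 = 429 mm.
14c + 13·5 = 429 → 14c = 364 → c = 26 mm.
Before column 13: the margin + 12 columns + 12 column gaps.
Offset = 15 + 12·(26 + 5) = 15 + 372 = 387 mm.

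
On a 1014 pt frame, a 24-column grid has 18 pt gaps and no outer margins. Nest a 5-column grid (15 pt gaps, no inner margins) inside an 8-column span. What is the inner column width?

53.2 pt

24c + 23·18 = 1014 → 24c = 600 → c = 25 pt.
8 columns plus 7 gaps: 200 + 126 = 326 pt.
326 − 4·15 = 266; ÷5 gives d = 53.2 pt.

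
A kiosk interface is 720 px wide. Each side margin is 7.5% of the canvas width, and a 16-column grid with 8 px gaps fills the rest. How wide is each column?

720 × (1 − 2·7.5%) = 720 × 85% = 612 px for the columns.
16 columns + 15 gaps: 16c + 15·8 = 612.
16c = 612 − 120 = 492, so c = 30.75 px.

30.75 px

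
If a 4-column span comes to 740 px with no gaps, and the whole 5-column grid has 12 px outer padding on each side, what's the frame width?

949 px

740 / 4 = 185 px per column.
Summing: 24 + 925 = 949 px.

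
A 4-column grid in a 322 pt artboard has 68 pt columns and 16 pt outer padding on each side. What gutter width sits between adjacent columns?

Inside the margins: 322 − 32 = 290 pt.
4 columns take 4·68 = 272 pt; remaining 18 splits into 3 gutters.
g = 18 / 3 = 6 pt.

6 pt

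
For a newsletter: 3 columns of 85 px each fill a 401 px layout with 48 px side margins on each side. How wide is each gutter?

25 px

Content width = 401 − 2·48 = 305 px.
3 columns take 3·85 = 255 px; remaining 50 splits into 2 gutters.
g = 50 / 2 = 25 px.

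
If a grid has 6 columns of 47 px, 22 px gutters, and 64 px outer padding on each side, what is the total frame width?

Adding margins, columns and gutters: 128 + 282 + 110 = 520 px.

520 px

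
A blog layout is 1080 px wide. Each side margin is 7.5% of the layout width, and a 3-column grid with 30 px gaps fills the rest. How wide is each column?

286 px

Each margin = 7.5% of 1080 = 81 px; content = 1080 − 2·81 = 918 px.
3c + 2·30 = 918 → 3c = 858 → c = 286 px.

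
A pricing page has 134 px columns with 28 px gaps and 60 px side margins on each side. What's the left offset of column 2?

Column 2 starts at margin + 1·(column + gutter) = 60 + 1·162 = 222 px.

222 px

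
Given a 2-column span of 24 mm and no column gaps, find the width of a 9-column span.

With no column gaps, each column is 24/2 = 12 mm.
9-column span = 9·12 = 108 mm.

108 mm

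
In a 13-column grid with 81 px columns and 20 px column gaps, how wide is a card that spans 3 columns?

Span of 3: 3·81 + 2·20 = 243 + 40 = 283 px.

283 px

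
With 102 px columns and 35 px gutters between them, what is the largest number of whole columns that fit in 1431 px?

10 columns: 10·102 + 9·35 = 1335 px ≤ 1431.
11 columns: 1472 px > 1431. So 10.

10 columns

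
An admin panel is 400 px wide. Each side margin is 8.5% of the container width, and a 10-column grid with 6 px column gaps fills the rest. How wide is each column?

Each margin = 8.5% of 400 = 34 px; content = 400 − 2·34 = 332 px.
332 − 9·6 = 278; ÷10 gives c = 27.8 px.

27.8 px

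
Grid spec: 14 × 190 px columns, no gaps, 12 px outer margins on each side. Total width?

Summing: 24 + 2660 = 2684 px.

2684 px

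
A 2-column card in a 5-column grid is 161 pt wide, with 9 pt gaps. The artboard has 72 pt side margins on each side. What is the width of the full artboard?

560 pt

2 columns + 1 gap: 2c + 1·9 = 161.
2c = 161 − 9 = 152, so c = 76 pt.
Artboard = 2·72 + 5·76 + 4·9 = 144 + 380 + 36 = 560 pt.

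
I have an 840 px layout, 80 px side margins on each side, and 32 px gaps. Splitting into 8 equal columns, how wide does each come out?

57 px

Take off 160 px of margins, leaving 680 px.
Subtracting 7 gaps of 32 leaves 456 for 8 columns, so c = 57 px.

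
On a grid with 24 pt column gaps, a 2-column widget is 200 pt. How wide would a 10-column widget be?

2c + 1·24 = 200 → 2c = 176 → c = 88 pt.
Span of 10: 10·88 + 9·24 = 880 + 216 = 1096 pt.

1096 pt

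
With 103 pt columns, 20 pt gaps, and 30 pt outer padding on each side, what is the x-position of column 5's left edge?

Before column 5: the margin + 4 columns + 4 gaps.
Offset = 30 + 4·(103 + 20) = 30 + 492 = 522 pt.

522 pt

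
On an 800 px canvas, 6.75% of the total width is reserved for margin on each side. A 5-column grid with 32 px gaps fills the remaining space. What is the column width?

112.8 px

Margins: 6.75% × 800 = 54 px each, so content = 800 − 108 = 692 px.
692 − 4·32 = 564; ÷5 gives c = 112.8 px.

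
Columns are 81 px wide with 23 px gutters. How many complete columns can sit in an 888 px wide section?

8 columns

k columns need k·81 + (k−1)·23 = k·104 − 23.
k·104 − 23 ≤ 888 → k ≤ 911 / 104 ≈ 8.76, so k = 8.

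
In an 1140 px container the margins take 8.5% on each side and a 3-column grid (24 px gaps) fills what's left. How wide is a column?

299.4 px

Each margin = 8.5% of 1140 = 96.9 px; content = 1140 − 2·96.9 = 946.2 px.
3 columns + 2 gaps: 3c + 2·24 = 946.2.
3c = 946.2 − 48 = 898.2, so c = 299.4 px.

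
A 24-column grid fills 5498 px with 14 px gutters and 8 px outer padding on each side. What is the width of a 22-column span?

5024 px

Content width = 5498 − 2·8 = 5482 px.
Subtracting 23 gutters of 14 leaves 5160 for 24 columns, so c = 215 px.
22 columns plus 21 gutters: 4730 + 294 = 5024 px.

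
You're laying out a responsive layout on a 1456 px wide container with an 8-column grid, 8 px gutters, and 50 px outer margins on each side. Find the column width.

162.5 px

Inside the margins: 1456 − 100 = 1356 px.
8c + 7·8 = 1356 → 8c = 1300 → c = 162.5 px.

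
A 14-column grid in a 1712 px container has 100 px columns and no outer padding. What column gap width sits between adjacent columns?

24 px

14·100 + 13g = 1712 → 13g = 312 → g = 24 px.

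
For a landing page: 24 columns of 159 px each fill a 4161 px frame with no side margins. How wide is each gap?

24·159 + 23g = 4161 → 23g = 345 → g = 15 px.

15 px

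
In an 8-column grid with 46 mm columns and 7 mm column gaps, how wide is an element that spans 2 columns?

2-column span = 2·46 + 1·7 = 99 mm.

99 mm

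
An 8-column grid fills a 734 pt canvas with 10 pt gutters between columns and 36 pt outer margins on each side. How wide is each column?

74 pt

Take off 72 pt of margins, leaving 662 pt.
Subtracting 7 gutters of 10 leaves 592 for 8 columns, so c = 74 pt.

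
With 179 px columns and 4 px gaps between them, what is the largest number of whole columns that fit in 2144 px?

11 columns

Each extra column adds 179 + 4 = 183 px.
(2144 + 4) / 183 = 11.74, so 11 columns fit.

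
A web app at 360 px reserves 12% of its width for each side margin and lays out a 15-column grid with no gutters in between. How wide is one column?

18.24 px

360 × (1 − 2·12%) = 360 × 76% = 273.6 px for the columns.
273.6 / 15 = 18.24 px per column.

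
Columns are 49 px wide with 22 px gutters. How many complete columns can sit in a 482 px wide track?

7 columns

k columns need k·49 + (k−1)·22 = k·71 − 22.
k·71 − 22 ≤ 482 → k ≤ 504 / 71 ≈ 7.10, so k = 7.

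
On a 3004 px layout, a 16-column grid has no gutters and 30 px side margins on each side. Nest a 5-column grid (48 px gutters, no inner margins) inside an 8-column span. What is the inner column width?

256 px

Inside the margins: 3004 − 60 = 2944 px.
16c = 2944 → c = 184 px.
With no gutters, 8 columns span 8·184 = 1472 px.
Subtracting 4 gutters of 48 leaves 1280 for 5 columns, so d = 256 px.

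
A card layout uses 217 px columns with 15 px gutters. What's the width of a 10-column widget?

2305 px

10 columns plus 9 gutters: 2170 + 135 = 2305 px.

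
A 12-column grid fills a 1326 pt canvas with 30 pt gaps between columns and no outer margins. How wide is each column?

12 columns + 11 gaps: 12c + 11·30 = 1326.
12c = 1326 − 330 = 996, so c = 83 pt.

83 pt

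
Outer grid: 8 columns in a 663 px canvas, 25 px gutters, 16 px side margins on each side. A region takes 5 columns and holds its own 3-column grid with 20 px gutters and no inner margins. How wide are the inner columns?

115 px

Outer content = 663 − 2·16 = 631 px.
631 − 7·25 = 456; ÷8 gives c = 57 px.
5-column span = 5·57 + 4·25 = 385 px.
Subtracting 2 gutters of 20 leaves 345 for 3 columns, so d = 115 px.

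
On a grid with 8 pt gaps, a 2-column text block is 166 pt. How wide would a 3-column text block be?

2c + 1·8 = 166 → 2c = 158 → c = 79 pt.
3 columns plus 2 gaps: 237 + 16 = 253 pt.

253 pt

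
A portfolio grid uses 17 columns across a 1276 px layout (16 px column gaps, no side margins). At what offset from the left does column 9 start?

17c + 16·16 = 1276 → 17c = 1020 → c = 60 px.
Each column+gutter stride is 76 px; with no margin, 8 of them is 608 px.

608 px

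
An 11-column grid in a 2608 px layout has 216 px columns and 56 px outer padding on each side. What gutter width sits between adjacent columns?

Subtract both margins: 2608 − 2·56 = 2496 px.
11·216 + 10g = 2496 → 10g = 120 → g = 12 px.

12 px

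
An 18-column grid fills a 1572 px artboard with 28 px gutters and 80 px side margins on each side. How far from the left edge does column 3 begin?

Content = 1572 − 2·80 = 1412 px.
1412 − 17·28 = 936; ÷18 gives c = 52 px.
Before column 3: the margin + 2 columns + 2 gutters.
Offset = 80 + 2·(52 + 28) = 80 + 160 = 240 px.

240 px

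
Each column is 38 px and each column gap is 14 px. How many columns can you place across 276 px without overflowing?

5 columns

k columns need k·38 + (k−1)·14 = k·52 − 14.
k·52 − 14 ≤ 276 → k ≤ 290 / 52 ≈ 5.58, so k = 5.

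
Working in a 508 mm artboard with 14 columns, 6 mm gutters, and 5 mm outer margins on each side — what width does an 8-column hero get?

Inside the margins: 508 − 10 = 498 mm.
Subtracting 13 gutters of 6 leaves 420 for 14 columns, so c = 30 mm.
8-column span = 8·30 + 7·6 = 282 mm.

282 mm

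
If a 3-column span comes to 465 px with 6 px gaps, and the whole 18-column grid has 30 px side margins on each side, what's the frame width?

3 columns + 2 gaps: 3c + 2·6 = 465.
3c = 465 − 12 = 453, so c = 151 px.
Frame = 2·30 + 18·151 + 17·6 = 60 + 2718 + 102 = 2880 px.

2880 px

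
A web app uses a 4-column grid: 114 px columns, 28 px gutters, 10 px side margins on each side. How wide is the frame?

Frame = 2·10 + 4·114 + 3·28 = 20 + 456 + 84 = 560 px.

560 px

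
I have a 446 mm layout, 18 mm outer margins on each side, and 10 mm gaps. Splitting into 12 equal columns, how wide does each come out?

25 mm

Content width = 446 − 2·18 = 410 mm.
12c + 11·10 = 410 → 12c = 300 → c = 25 mm.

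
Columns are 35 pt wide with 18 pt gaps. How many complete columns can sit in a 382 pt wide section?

Each extra column adds 35 + 18 = 53 pt.
(382 + 18) / 53 = 7.55, so 7 columns fit.

7 columns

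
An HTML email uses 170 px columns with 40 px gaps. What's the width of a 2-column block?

2-column span = 2·170 + 1·40 = 380 px.

380 px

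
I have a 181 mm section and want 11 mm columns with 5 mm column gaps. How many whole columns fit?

Each extra column adds 11 + 5 = 16 mm.
(181 + 5) / 16 = 11.62, so 11 columns fit.

11 columns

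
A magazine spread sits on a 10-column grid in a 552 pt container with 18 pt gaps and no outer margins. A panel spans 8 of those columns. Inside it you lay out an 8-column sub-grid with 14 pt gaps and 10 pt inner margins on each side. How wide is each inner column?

40 pt

10c + 9·18 = 552 → 10c = 390 → c = 39 pt.
8 columns plus 7 gaps: 312 + 126 = 438 pt.
Inner content = 438 − 2·10 = 418 pt.
Subtracting 7 gaps of 14 leaves 320 for 8 columns, so d = 40 pt.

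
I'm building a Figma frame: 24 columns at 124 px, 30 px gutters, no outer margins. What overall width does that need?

3666 px

Frame = 24·124 + 23·30 = 2976 + 690 = 3666 px.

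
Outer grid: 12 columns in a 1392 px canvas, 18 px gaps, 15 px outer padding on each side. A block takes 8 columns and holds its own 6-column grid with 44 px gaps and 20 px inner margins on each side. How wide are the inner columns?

Outer content = 1392 − 2·15 = 1362 px.
1362 − 11·18 = 1164; ÷12 gives c = 97 px.
8-column span = 8·97 + 7·18 = 902 px.
Inner content = 902 − 2·20 = 862 px.
862 − 5·44 = 642; ÷6 gives d = 107 px.

107 px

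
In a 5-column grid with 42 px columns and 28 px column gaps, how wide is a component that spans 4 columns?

4 columns plus 3 column gaps: 168 + 84 = 252 px.

252 px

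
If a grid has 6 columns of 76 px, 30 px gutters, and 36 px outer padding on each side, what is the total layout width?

678 px

Layout = 2·36 + 6·76 + 5·30 = 72 + 456 + 150 = 678 px.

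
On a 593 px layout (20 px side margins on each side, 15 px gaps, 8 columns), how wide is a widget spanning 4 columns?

269 px

Content width = 593 − 2·20 = 553 px.
8 columns + 7 gaps: 8c + 7·15 = 553.
8c = 553 − 105 = 448, so c = 56 px.
4-column span = 4·56 + 3·15 = 269 px.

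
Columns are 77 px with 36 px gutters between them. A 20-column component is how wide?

2224 px

20-column span = 20·77 + 19·36 = 2224 px.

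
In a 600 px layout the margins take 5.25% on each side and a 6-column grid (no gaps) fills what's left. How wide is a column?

600 × (1 − 2·5.25%) = 600 × 89.5% = 537 px for the columns.
6c = 537 → c = 89.5 px.

89.5 px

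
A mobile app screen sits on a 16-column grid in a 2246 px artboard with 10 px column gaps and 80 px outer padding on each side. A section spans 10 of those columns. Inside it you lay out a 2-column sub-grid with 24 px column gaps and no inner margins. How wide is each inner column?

Take off 160 px of margins, leaving 2086 px.
16 columns + 15 column gaps: 16c + 15·10 = 2086.
16c = 2086 − 150 = 1936, so c = 121 px.
10 columns plus 9 column gaps: 1210 + 90 = 1300 px.
2d + 1·24 = 1300 → 2d = 1276 → d = 638 px.

638 px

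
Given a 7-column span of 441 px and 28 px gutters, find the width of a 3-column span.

173 px

441 − 6·28 = 273; ÷7 gives c = 39 px.
3-column span = 3·39 + 2·28 = 173 px.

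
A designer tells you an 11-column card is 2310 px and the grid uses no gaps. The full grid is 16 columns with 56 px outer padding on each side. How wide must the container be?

11c = 2310 → c = 210 px.
Container = 2·56 + 16·210 = 112 + 3360 = 3472 px.

3472 px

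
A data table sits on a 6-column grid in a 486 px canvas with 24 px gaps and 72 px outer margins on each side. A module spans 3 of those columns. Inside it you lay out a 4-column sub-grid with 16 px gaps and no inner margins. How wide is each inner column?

27.75 px

Inside the margins: 486 − 144 = 342 px.
Subtracting 5 gaps of 24 leaves 222 for 6 columns, so c = 37 px.
3-column span = 3·37 + 2·24 = 159 px.
159 − 3·16 = 111; ÷4 gives d = 27.75 px.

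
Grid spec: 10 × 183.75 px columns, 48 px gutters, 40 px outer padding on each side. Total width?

2349.5 px

Adding margins, columns and gutters: 80 + 1837.5 + 432 = 2349.5 px.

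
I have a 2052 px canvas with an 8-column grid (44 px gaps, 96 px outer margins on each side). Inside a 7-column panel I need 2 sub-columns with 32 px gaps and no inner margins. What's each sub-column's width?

795 px

Inside the margins: 2052 − 192 = 1860 px.
8c + 7·44 = 1860 → 8c = 1552 → c = 194 px.
7 columns plus 6 gaps: 1358 + 264 = 1622 px.
2 columns + 1 gap: 2d + 1·32 = 1622.
2d = 1622 − 32 = 1590, so d = 795 px.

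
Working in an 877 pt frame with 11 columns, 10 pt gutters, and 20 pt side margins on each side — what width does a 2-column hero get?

Subtract both margins: 877 − 2·20 = 837 pt.
837 − 10·10 = 737; ÷11 gives c = 67 pt.
Span of 2: 2·67 + 1·10 = 134 + 10 = 144 pt.

144 pt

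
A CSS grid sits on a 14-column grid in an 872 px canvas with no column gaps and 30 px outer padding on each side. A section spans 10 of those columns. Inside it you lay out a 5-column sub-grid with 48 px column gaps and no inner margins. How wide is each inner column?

77.6 px

Subtract both margins: 872 − 2·30 = 812 px.
812 / 14 = 58 px per column.
10-column span = 10·58 = 580 px.
5 columns + 4 column gaps: 5d + 4·48 = 580.
5d = 580 − 192 = 388, so d = 77.6 px.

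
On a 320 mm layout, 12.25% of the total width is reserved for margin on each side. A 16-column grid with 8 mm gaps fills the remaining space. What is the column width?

7.6 mm

Each margin = 12.25% of 320 = 39.2 mm; content = 320 − 2·39.2 = 241.6 mm.
16c + 15·8 = 241.6 → 16c = 121.6 → c = 7.6 mm.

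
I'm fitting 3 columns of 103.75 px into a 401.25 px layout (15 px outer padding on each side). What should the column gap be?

Subtract both margins: 401.25 − 2·15 = 371.25 px.
3 columns take 3·103.75 = 311.25 px; remaining 60 splits into 2 column gaps.
g = 60 / 2 = 30 px.

30 px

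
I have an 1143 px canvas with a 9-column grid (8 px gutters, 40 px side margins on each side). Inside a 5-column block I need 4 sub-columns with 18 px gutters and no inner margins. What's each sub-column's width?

Inside the margins: 1143 − 80 = 1063 px.
9 columns + 8 gutters: 9c + 8·8 = 1063.
9c = 1063 − 64 = 999, so c = 111 px.
Span of 5: 5·111 + 4·8 = 555 + 32 = 587 px.
587 − 3·18 = 533; ÷4 gives d = 133.25 px.

133.25 px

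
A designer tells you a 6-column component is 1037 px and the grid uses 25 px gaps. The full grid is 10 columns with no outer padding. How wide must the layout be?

1745 px

6 columns + 5 gaps: 6c + 5·25 = 1037.
6c = 1037 − 125 = 912, so c = 152 px.
Layout = 10·152 + 9·25 = 1520 + 225 = 1745 px.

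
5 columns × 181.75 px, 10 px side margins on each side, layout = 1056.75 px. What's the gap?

Content width = 1056.75 − 2·10 = 1036.75 px.
5·181.75 + 4g = 1036.75 → 4g = 128 → g = 32 px.

32 px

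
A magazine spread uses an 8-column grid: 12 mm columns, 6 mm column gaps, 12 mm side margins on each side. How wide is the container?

162 mm

Total width: 2·12 + 8·12 + 7·6 = 162 mm.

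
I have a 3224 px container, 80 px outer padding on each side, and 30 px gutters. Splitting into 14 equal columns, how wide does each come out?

Take off 160 px of margins, leaving 3064 px.
3064 − 13·30 = 2674; ÷14 gives c = 191 px.

191 px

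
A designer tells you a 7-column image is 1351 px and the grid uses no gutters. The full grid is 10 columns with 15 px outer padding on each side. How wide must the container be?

With no gutters, each column is 1351/7 = 193 px.
Summing: 30 + 1930 = 1960 px.

1960 px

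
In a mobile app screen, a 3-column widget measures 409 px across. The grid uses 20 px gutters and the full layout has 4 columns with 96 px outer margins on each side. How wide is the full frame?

744 px

409 − 2·20 = 369; ÷3 gives c = 123 px.
Frame = 2·96 + 4·123 + 3·20 = 192 + 492 + 60 = 744 px.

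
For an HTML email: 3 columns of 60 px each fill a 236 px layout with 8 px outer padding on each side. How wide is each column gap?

Subtract both margins: 236 − 2·8 = 220 px.
Columns use 180 px, leaving 40 px across 2 column gaps = 20 px each.

20 px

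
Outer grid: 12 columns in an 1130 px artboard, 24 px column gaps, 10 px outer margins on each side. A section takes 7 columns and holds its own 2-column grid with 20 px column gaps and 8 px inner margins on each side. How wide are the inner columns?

300.75 px

Inside the margins: 1130 − 20 = 1110 px.
12c + 11·24 = 1110 → 12c = 846 → c = 70.5 px.
7-column span = 7·70.5 + 6·24 = 637.5 px.
Inner content = 637.5 − 2·8 = 621.5 px.
621.5 − 1·20 = 601.5; ÷2 gives d = 300.75 px.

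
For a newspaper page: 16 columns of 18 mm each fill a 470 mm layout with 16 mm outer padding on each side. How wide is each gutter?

Inside the margins: 470 − 32 = 438 mm.
16 columns take 16·18 = 288 mm; remaining 150 splits into 15 gutters.
g = 150 / 15 = 10 mm.

10 mm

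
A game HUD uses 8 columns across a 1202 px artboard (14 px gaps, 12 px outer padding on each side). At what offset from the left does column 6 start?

757 px

Take off 24 px of margins, leaving 1178 px.
Subtracting 7 gaps of 14 leaves 1080 for 8 columns, so c = 135 px.
Each column+gutter stride is 149 px; 5 of them past the 12 px margin is 12 + 745 = 757 px.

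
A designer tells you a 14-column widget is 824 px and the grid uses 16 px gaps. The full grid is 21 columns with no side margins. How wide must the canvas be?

14 columns + 13 gaps: 14c + 13·16 = 824.
14c = 824 − 208 = 616, so c = 44 px.
Summing: 924 + 320 = 1244 px.

1244 px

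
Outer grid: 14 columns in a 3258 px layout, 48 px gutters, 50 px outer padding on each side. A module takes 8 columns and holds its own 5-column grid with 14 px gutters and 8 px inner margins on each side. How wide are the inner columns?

342.4 px

Take off 100 px of margins, leaving 3158 px.
Subtracting 13 gutters of 48 leaves 2534 for 14 columns, so c = 181 px.
Span of 8: 8·181 + 7·48 = 1448 + 336 = 1784 px.
Inner content = 1784 − 2·8 = 1768 px.
Subtracting 4 gutters of 14 leaves 1712 for 5 columns, so d = 342.4 px.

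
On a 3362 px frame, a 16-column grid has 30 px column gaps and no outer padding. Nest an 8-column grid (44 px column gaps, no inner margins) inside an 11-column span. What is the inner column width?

Subtracting 15 column gaps of 30 leaves 2912 for 16 columns, so c = 182 px.
Span of 11: 11·182 + 10·30 = 2002 + 300 = 2302 px.
Subtracting 7 column gaps of 44 leaves 1994 for 8 columns, so d = 249.25 px.

249.25 px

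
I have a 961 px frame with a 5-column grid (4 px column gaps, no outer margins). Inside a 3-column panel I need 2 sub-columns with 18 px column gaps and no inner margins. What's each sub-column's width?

278.5 px

5 columns + 4 column gaps: 5c + 4·4 = 961.
5c = 961 − 16 = 945, so c = 189 px.
3-column span = 3·189 + 2·4 = 575 px.
2d + 1·18 = 575 → 2d = 557 → d = 278.5 px.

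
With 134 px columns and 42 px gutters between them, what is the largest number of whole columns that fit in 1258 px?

k columns need k·134 + (k−1)·42 = k·176 − 42.
k·176 − 42 ≤ 1258 → k ≤ 1300 / 176 ≈ 7.39, so k = 7.

7 columns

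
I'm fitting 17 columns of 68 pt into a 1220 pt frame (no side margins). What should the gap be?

17·68 + 16g = 1220 → 16g = 64 → g = 4 pt.

4 pt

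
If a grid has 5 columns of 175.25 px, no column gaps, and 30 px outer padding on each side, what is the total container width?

936.25 px

Container = 2·30 + 5·175.25 = 60 + 876.25 = 936.25 px.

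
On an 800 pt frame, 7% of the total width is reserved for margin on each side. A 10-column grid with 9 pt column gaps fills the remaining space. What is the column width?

60.7 pt

800 × (1 − 2·7%) = 800 × 86% = 688 pt for the columns.
10 columns + 9 column gaps: 10c + 9·9 = 688.
10c = 688 − 81 = 607, so c = 60.7 pt.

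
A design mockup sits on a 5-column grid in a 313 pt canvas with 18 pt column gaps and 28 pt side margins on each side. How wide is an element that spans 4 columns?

202 pt

Subtract both margins: 313 − 2·28 = 257 pt.
257 − 4·18 = 185; ÷5 gives c = 37 pt.
4 columns plus 3 column gaps: 148 + 54 = 202 pt.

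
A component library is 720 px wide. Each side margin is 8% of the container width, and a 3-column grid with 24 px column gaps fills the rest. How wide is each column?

Margins: 8% × 720 = 57.6 px each, so content = 720 − 115.2 = 604.8 px.
3c + 2·24 = 604.8 → 3c = 556.8 → c = 185.6 px.

185.6 px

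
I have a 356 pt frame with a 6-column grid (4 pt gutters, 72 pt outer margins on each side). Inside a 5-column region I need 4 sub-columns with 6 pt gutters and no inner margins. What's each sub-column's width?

Subtract both margins: 356 − 2·72 = 212 pt.
Subtracting 5 gutters of 4 leaves 192 for 6 columns, so c = 32 pt.
5 columns plus 4 gutters: 160 + 16 = 176 pt.
4 columns + 3 gutters: 4d + 3·6 = 176.
4d = 176 − 18 = 158, so d = 39.5 pt.

39.5 pt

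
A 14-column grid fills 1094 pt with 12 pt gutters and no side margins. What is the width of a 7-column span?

541 pt

1094 − 13·12 = 938; ÷14 gives c = 67 pt.
7-column span = 7·67 + 6·12 = 541 pt.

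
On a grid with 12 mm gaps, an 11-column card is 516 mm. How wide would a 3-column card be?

Subtracting 10 gaps of 12 leaves 396 for 11 columns, so c = 36 mm.
3-column span = 3·36 + 2·12 = 132 mm.

132 mm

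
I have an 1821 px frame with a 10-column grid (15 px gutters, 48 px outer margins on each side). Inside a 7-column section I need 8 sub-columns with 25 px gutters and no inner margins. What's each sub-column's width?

128.5 px

Outer content = 1821 − 2·48 = 1725 px.
10 columns + 9 gutters: 10c + 9·15 = 1725.
10c = 1725 − 135 = 1590, so c = 159 px.
7 columns plus 6 gutters: 1113 + 90 = 1203 px.
8d + 7·25 = 1203 → 8d = 1028 → d = 128.5 px.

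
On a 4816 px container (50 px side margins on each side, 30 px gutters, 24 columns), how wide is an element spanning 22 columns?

4320.5 px

Take off 100 px of margins, leaving 4716 px.
4716 − 23·30 = 4026; ÷24 gives c = 167.75 px.
22-column span = 22·167.75 + 21·30 = 4320.5 px.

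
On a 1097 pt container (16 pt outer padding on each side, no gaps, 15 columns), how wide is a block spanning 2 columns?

Subtract both margins: 1097 − 2·16 = 1065 pt.
15c = 1065 → c = 71 pt.
With no gaps, 2 columns span 2·71 = 142 pt.

142 pt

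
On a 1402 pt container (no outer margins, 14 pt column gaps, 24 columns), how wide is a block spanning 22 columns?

24c + 23·14 = 1402 → 24c = 1080 → c = 45 pt.
Span of 22: 22·45 + 21·14 = 990 + 294 = 1284 pt.

1284 pt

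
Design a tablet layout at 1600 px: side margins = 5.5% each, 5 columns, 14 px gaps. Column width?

Margins: 5.5% × 1600 = 88 px each, so content = 1600 − 176 = 1424 px.
Subtracting 4 gaps of 14 leaves 1368 for 5 columns, so c = 273.6 px.

273.6 px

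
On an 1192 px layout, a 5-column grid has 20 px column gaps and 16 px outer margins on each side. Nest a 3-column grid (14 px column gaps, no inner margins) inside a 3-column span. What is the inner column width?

220 px

Inside the margins: 1192 − 32 = 1160 px.
Subtracting 4 column gaps of 20 leaves 1080 for 5 columns, so c = 216 px.
3 columns plus 2 column gaps: 648 + 40 = 688 px.
3 columns + 2 column gaps: 3d + 2·14 = 688.
3d = 688 − 28 = 660, so d = 220 px.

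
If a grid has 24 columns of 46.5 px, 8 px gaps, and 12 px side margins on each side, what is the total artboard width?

1324 px

Artboard = 2·12 + 24·46.5 + 23·8 = 24 + 1116 + 184 = 1324 px.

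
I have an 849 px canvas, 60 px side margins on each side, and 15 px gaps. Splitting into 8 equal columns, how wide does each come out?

Content width = 849 − 2·60 = 729 px.
8c + 7·15 = 729 → 8c = 624 → c = 78 px.

78 px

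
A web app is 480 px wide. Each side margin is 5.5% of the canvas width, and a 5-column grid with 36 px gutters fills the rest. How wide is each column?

Each margin = 5.5% of 480 = 26.4 px; content = 480 − 2·26.4 = 427.2 px.
5c + 4·36 = 427.2 → 5c = 283.2 → c = 56.64 px.

56.64 px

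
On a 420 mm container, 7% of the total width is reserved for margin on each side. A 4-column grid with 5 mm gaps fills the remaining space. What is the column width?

Margins: 7% × 420 = 29.4 mm each, so content = 420 − 58.8 = 361.2 mm.
361.2 − 3·5 = 346.2; ÷4 gives c = 86.55 mm.

86.55 mm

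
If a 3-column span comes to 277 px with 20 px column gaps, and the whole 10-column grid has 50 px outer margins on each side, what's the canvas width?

1070 px

Subtracting 2 column gaps of 20 leaves 237 for 3 columns, so c = 79 px.
Canvas = 2·50 + 10·79 + 9·20 = 100 + 790 + 180 = 1070 px.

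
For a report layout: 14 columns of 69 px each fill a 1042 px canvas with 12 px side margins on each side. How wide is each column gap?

Take off 24 px of margins, leaving 1018 px.
Columns use 966 px, leaving 52 px across 13 column gaps = 4 px each.

4 px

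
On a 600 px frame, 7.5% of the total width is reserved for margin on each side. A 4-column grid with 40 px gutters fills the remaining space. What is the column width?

97.5 px

Each margin = 7.5% of 600 = 45 px; content = 600 − 2·45 = 510 px.
510 − 3·40 = 390; ÷4 gives c = 97.5 px.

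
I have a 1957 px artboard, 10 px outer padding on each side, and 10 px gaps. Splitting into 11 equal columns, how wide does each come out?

167 px

Inside the margins: 1957 − 20 = 1937 px.
Subtracting 10 gaps of 10 leaves 1837 for 11 columns, so c = 167 px.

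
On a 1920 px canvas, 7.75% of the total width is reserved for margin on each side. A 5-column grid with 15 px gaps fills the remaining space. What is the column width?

312.48 px

Margins: 7.75% × 1920 = 148.8 px each, so content = 1920 − 297.6 = 1622.4 px.
5c + 4·15 = 1622.4 → 5c = 1562.4 → c = 312.48 px.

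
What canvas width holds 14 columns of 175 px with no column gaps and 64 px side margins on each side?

Canvas = 2·64 + 14·175 = 128 + 2450 = 2578 px.

2578 px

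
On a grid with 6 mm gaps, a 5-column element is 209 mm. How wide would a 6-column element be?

252 mm

209 − 4·6 = 185; ÷5 gives c = 37 mm.
6 columns plus 5 gaps: 222 + 30 = 252 mm.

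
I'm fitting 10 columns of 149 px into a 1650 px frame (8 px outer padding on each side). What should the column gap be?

Content width = 1650 − 2·8 = 1634 px.
Columns use 1490 px, leaving 144 px across 9 column gaps = 16 px each.

16 px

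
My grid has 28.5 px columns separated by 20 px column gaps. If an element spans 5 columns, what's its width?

222.5 px

5 columns plus 4 column gaps: 142.5 + 80 = 222.5 px.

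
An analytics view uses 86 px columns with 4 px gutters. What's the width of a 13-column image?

13-column span = 13·86 + 12·4 = 1166 px.

1166 px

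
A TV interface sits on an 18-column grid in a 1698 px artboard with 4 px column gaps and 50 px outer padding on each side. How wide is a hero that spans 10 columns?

Inside the margins: 1698 − 100 = 1598 px.
18c + 17·4 = 1598 → 18c = 1530 → c = 85 px.
10-column span = 10·85 + 9·4 = 886 px.

886 px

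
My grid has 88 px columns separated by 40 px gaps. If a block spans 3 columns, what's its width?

344 px

3-column span = 3·88 + 2·40 = 344 px.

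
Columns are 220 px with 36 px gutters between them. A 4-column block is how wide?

988 px

Span of 4: 4·220 + 3·36 = 880 + 108 = 988 px.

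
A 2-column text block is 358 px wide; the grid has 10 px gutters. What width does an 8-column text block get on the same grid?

358 − 1·10 = 348; ÷2 gives c = 174 px.
8 columns plus 7 gutters: 1392 + 70 = 1462 px.

1462 px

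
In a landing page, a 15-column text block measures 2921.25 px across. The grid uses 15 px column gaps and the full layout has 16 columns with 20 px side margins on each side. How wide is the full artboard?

15c + 14·15 = 2921.25 → 15c = 2711.25 → c = 180.75 px.
Adding margins, columns and gutters: 40 + 2892 + 225 = 3157 px.

3157 px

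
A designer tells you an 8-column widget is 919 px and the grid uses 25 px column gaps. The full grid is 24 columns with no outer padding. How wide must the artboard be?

2807 px

Subtracting 7 column gaps of 25 leaves 744 for 8 columns, so c = 93 px.
Total width: 24·93 + 23·25 = 2807 px.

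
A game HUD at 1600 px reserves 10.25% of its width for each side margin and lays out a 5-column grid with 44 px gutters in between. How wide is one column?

219.2 px

Margins: 10.25% × 1600 = 164 px each, so content = 1600 − 328 = 1272 px.
5c + 4·44 = 1272 → 5c = 1096 → c = 219.2 px.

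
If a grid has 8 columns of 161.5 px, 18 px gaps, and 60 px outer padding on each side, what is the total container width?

Adding margins, columns and gutters: 120 + 1292 + 126 = 1538 px.

1538 px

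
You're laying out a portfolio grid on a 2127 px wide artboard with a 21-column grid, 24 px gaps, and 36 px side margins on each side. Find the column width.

75 px

Subtract both margins: 2127 − 2·36 = 2055 px.
21 columns + 20 gaps: 21c + 20·24 = 2055.
21c = 2055 − 480 = 1575, so c = 75 px.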